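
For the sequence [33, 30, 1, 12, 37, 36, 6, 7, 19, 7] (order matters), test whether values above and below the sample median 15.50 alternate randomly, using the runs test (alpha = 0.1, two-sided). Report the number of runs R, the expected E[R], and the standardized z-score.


Step 1: Compute median = 15.50; label A = above, B = below.
Labels in order: AABBAABBAB  (n_A = 5, n_B = 5)
Step 2: Count runs R = 6.
Step 3: Under H0 (random ordering), E[R] = 2*n_A*n_B/(n_A+n_B) + 1 = 2*5*5/10 + 1 = 6.0000.
        Var[R] = 2*n_A*n_B*(2*n_A*n_B - n_A - n_B) / ((n_A+n_B)^2 * (n_A+n_B-1)) = 2000/900 = 2.2222.
        SD[R] = 1.4907.
Step 4: R = E[R], so z = 0 with no continuity correction.
Step 5: Two-sided p-value via normal approximation = 2*(1 - Phi(|z|)) = 1.000000.
Step 6: alpha = 0.1. fail to reject H0.

R = 6, z = 0.0000, p = 1.000000, fail to reject H0.


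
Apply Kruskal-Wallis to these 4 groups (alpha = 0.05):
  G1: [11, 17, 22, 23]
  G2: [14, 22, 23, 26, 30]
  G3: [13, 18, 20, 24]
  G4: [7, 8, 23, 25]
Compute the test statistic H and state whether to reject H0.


Step 1: Combine all N = 17 observations and assign midranks.
sorted (value, group, rank): (7,G4,1), (8,G4,2), (11,G1,3), (13,G3,4), (14,G2,5), (17,G1,6), (18,G3,7), (20,G3,8), (22,G1,9.5), (22,G2,9.5), (23,G1,12), (23,G2,12), (23,G4,12), (24,G3,14), (25,G4,15), (26,G2,16), (30,G2,17)
Step 2: Sum ranks within each group.
R_1 = 30.5 (n_1 = 4)
R_2 = 59.5 (n_2 = 5)
R_3 = 33 (n_3 = 4)
R_4 = 30 (n_4 = 4)
Step 3: H = 12/(N(N+1)) * sum(R_i^2/n_i) - 3(N+1)
     = 12/(17*18) * (30.5^2/4 + 59.5^2/5 + 33^2/4 + 30^2/4) - 3*18
     = 0.039216 * 1437.86 - 54
     = 2.386765.
Step 4: Ties present; correction factor C = 1 - 30/(17^3 - 17) = 0.993873. Corrected H = 2.386765 / 0.993873 = 2.401480.
Step 5: Under H0, H ~ chi^2(3); p-value = 0.493359.
Step 6: alpha = 0.05. fail to reject H0.

H = 2.4015, df = 3, p = 0.493359, fail to reject H0.


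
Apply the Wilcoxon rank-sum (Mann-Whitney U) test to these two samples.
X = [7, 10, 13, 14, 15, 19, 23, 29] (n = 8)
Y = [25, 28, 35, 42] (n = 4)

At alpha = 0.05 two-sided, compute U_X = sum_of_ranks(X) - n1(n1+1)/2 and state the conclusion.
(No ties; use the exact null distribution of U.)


Step 1: Combine and sort all 12 observations; assign midranks.
sorted (value, group): (7,X), (10,X), (13,X), (14,X), (15,X), (19,X), (23,X), (25,Y), (28,Y), (29,X), (35,Y), (42,Y)
ranks: 7->1, 10->2, 13->3, 14->4, 15->5, 19->6, 23->7, 25->8, 28->9, 29->10, 35->11, 42->12
Step 2: Rank sum for X: R1 = 1 + 2 + 3 + 4 + 5 + 6 + 7 + 10 = 38.
Step 3: U_X = R1 - n1(n1+1)/2 = 38 - 8*9/2 = 38 - 36 = 2.
       U_Y = n1*n2 - U_X = 32 - 2 = 30.
Step 4: No ties, so the exact null distribution of U (based on enumerating the C(12,8) = 495 equally likely rank assignments) gives the two-sided p-value.
Step 5: p-value = 0.016162; compare to alpha = 0.05. reject H0.

U_X = 2, p = 0.016162, reject H0 at alpha = 0.05.


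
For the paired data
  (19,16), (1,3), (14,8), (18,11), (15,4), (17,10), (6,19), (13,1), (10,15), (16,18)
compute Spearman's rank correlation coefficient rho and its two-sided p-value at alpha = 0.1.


Step 1: Rank x and y separately (midranks; no ties here).
rank(x): 19->10, 1->1, 14->5, 18->9, 15->6, 17->8, 6->2, 13->4, 10->3, 16->7
rank(y): 16->8, 3->2, 8->4, 11->6, 4->3, 10->5, 19->10, 1->1, 15->7, 18->9
Step 2: d_i = R_x(i) - R_y(i); compute d_i^2.
  (10-8)^2=4, (1-2)^2=1, (5-4)^2=1, (9-6)^2=9, (6-3)^2=9, (8-5)^2=9, (2-10)^2=64, (4-1)^2=9, (3-7)^2=16, (7-9)^2=4
sum(d^2) = 126.
Step 3: rho = 1 - 6*126 / (10*(10^2 - 1)) = 1 - 756/990 = 0.236364.
Step 4: Under H0, t = rho * sqrt((n-2)/(1-rho^2)) = 0.6880 ~ t(8).
Step 5: Two-sided p-value from the t-distribution with 8 df = 0.510885.
Step 6: alpha = 0.1. fail to reject H0.

rho = 0.2364, p = 0.510885, fail to reject H0 at alpha = 0.1.


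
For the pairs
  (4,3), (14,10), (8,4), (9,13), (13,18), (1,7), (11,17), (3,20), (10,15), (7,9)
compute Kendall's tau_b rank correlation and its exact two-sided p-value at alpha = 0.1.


Step 1: Enumerate the 45 unordered pairs (i,j) with i<j and classify each by sign(x_j-x_i) * sign(y_j-y_i).
  (1,2):dx=+10,dy=+7->C; (1,3):dx=+4,dy=+1->C; (1,4):dx=+5,dy=+10->C; (1,5):dx=+9,dy=+15->C
  (1,6):dx=-3,dy=+4->D; (1,7):dx=+7,dy=+14->C; (1,8):dx=-1,dy=+17->D; (1,9):dx=+6,dy=+12->C
  (1,10):dx=+3,dy=+6->C; (2,3):dx=-6,dy=-6->C; (2,4):dx=-5,dy=+3->D; (2,5):dx=-1,dy=+8->D
  (2,6):dx=-13,dy=-3->C; (2,7):dx=-3,dy=+7->D; (2,8):dx=-11,dy=+10->D; (2,9):dx=-4,dy=+5->D
  (2,10):dx=-7,dy=-1->C; (3,4):dx=+1,dy=+9->C; (3,5):dx=+5,dy=+14->C; (3,6):dx=-7,dy=+3->D
  (3,7):dx=+3,dy=+13->C; (3,8):dx=-5,dy=+16->D; (3,9):dx=+2,dy=+11->C; (3,10):dx=-1,dy=+5->D
  (4,5):dx=+4,dy=+5->C; (4,6):dx=-8,dy=-6->C; (4,7):dx=+2,dy=+4->C; (4,8):dx=-6,dy=+7->D
  (4,9):dx=+1,dy=+2->C; (4,10):dx=-2,dy=-4->C; (5,6):dx=-12,dy=-11->C; (5,7):dx=-2,dy=-1->C
  (5,8):dx=-10,dy=+2->D; (5,9):dx=-3,dy=-3->C; (5,10):dx=-6,dy=-9->C; (6,7):dx=+10,dy=+10->C
  (6,8):dx=+2,dy=+13->C; (6,9):dx=+9,dy=+8->C; (6,10):dx=+6,dy=+2->C; (7,8):dx=-8,dy=+3->D
  (7,9):dx=-1,dy=-2->C; (7,10):dx=-4,dy=-8->C; (8,9):dx=+7,dy=-5->D; (8,10):dx=+4,dy=-11->D
  (9,10):dx=-3,dy=-6->C
Step 2: C = 30, D = 15, total pairs = 45.
Step 3: tau = (C - D)/(n(n-1)/2) = (30 - 15)/45 = 0.333333.
Step 4: Exact two-sided p-value (enumerate n! = 3628800 permutations of y under H0): p = 0.216373.
Step 5: alpha = 0.1. fail to reject H0.

tau_b = 0.3333 (C=30, D=15), p = 0.216373, fail to reject H0.


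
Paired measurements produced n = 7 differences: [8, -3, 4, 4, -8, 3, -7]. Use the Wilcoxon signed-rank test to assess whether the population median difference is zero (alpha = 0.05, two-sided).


Step 1: Drop any zero differences (none here) and take |d_i|.
|d| = [8, 3, 4, 4, 8, 3, 7]
Step 2: Midrank |d_i| (ties get averaged ranks).
ranks: |8|->6.5, |3|->1.5, |4|->3.5, |4|->3.5, |8|->6.5, |3|->1.5, |7|->5
Step 3: Attach original signs; sum ranks with positive sign and with negative sign.
W+ = 6.5 + 3.5 + 3.5 + 1.5 = 15
W- = 1.5 + 6.5 + 5 = 13
(Check: W+ + W- = 28 should equal n(n+1)/2 = 28.)
Step 4: Test statistic W = min(W+, W-) = 13.
Step 5: Ties in |d|, so use the tie-corrected normal approximation.
        E[W] = n(n+1)/4 = 7*8/4 = 14.
        Tie groups: |d|=3 (t=2), |d|=4 (t=2), |d|=8 (t=2); sum(t^3 - t) = 18.
        Var[W] = n(n+1)(2n+1)/24 - sum(t^3-t)/48 = 840/24 - 18/48 = 34.625.
        z = (W - E[W]) / sqrt(Var[W]) = (13 - 14) / 5.8843 = -0.1699.
        Two-sided p = 2*Phi(z) = 0.865054.
Step 6: alpha = 0.05. fail to reject H0.

W+ = 15, W- = 13, W = min = 13, p = 0.865054, fail to reject H0.


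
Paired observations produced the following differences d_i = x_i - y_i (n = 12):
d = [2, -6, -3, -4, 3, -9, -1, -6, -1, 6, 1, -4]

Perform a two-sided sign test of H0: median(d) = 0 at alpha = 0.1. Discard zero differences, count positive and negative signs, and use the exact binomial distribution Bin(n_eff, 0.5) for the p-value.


Step 1: Discard zero differences. Original n = 12; n_eff = number of nonzero differences = 12.
Nonzero differences (with sign): +2, -6, -3, -4, +3, -9, -1, -6, -1, +6, +1, -4
Step 2: Count signs: positive = 4, negative = 8.
Step 3: Under H0: P(positive) = 0.5, so the number of positives S ~ Bin(12, 0.5).
Step 4: Two-sided exact p-value = sum of Bin(12,0.5) probabilities at or below the observed probability = 0.387695.
Step 5: alpha = 0.1. fail to reject H0.

n_eff = 12, pos = 4, neg = 8, p = 0.387695, fail to reject H0.


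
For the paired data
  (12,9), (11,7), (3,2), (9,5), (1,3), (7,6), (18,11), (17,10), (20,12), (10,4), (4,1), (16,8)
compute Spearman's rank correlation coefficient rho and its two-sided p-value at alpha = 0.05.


Step 1: Rank x and y separately (midranks; no ties here).
rank(x): 12->8, 11->7, 3->2, 9->5, 1->1, 7->4, 18->11, 17->10, 20->12, 10->6, 4->3, 16->9
rank(y): 9->9, 7->7, 2->2, 5->5, 3->3, 6->6, 11->11, 10->10, 12->12, 4->4, 1->1, 8->8
Step 2: d_i = R_x(i) - R_y(i); compute d_i^2.
  (8-9)^2=1, (7-7)^2=0, (2-2)^2=0, (5-5)^2=0, (1-3)^2=4, (4-6)^2=4, (11-11)^2=0, (10-10)^2=0, (12-12)^2=0, (6-4)^2=4, (3-1)^2=4, (9-8)^2=1
sum(d^2) = 18.
Step 3: rho = 1 - 6*18 / (12*(12^2 - 1)) = 1 - 108/1716 = 0.937063.
Step 4: Under H0, t = rho * sqrt((n-2)/(1-rho^2)) = 8.4868 ~ t(10).
Step 5: Two-sided p-value from the t-distribution with 10 df = 0.000007.
Step 6: alpha = 0.05. reject H0.

rho = 0.9371, p = 0.000007, reject H0 at alpha = 0.05.


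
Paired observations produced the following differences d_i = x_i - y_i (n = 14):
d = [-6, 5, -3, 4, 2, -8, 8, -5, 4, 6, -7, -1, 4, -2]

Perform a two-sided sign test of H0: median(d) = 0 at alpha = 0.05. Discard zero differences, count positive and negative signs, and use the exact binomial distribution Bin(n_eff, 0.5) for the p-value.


Step 1: Discard zero differences. Original n = 14; n_eff = number of nonzero differences = 14.
Nonzero differences (with sign): -6, +5, -3, +4, +2, -8, +8, -5, +4, +6, -7, -1, +4, -2
Step 2: Count signs: positive = 7, negative = 7.
Step 3: Under H0: P(positive) = 0.5, so the number of positives S ~ Bin(14, 0.5).
Step 4: Two-sided exact p-value = sum of Bin(14,0.5) probabilities at or below the observed probability = 1.000000.
Step 5: alpha = 0.05. fail to reject H0.

n_eff = 14, pos = 7, neg = 7, p = 1.000000, fail to reject H0.


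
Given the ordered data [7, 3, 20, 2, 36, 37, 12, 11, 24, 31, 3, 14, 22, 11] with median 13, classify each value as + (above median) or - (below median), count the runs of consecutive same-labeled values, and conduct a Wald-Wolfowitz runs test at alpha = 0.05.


Step 1: Compute median = 13; label A = above, B = below.
Labels in order: BBABAABBAABAAB  (n_A = 7, n_B = 7)
Step 2: Count runs R = 9.
Step 3: Under H0 (random ordering), E[R] = 2*n_A*n_B/(n_A+n_B) + 1 = 2*7*7/14 + 1 = 8.0000.
        Var[R] = 2*n_A*n_B*(2*n_A*n_B - n_A - n_B) / ((n_A+n_B)^2 * (n_A+n_B-1)) = 8232/2548 = 3.2308.
        SD[R] = 1.7974.
Step 4: Continuity-corrected z = (R - 0.5 - E[R]) / SD[R] = (9 - 0.5 - 8.0000) / 1.7974 = 0.2782.
Step 5: Two-sided p-value via normal approximation = 2*(1 - Phi(|z|)) = 0.780879.
Step 6: alpha = 0.05. fail to reject H0.

R = 9, z = 0.2782, p = 0.780879, fail to reject H0.


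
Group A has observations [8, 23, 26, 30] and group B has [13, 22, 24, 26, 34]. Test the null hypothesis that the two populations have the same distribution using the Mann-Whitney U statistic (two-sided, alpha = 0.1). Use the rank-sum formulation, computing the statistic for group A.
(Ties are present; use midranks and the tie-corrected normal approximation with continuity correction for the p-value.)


Step 1: Combine and sort all 9 observations; assign midranks.
sorted (value, group): (8,X), (13,Y), (22,Y), (23,X), (24,Y), (26,X), (26,Y), (30,X), (34,Y)
ranks: 8->1, 13->2, 22->3, 23->4, 24->5, 26->6.5, 26->6.5, 30->8, 34->9
Step 2: Rank sum for X: R1 = 1 + 4 + 6.5 + 8 = 19.5.
Step 3: U_X = R1 - n1(n1+1)/2 = 19.5 - 4*5/2 = 19.5 - 10 = 9.5.
       U_Y = n1*n2 - U_X = 20 - 9.5 = 10.5.
Step 4: Ties are present, so use the tie-corrected normal approximation (with continuity correction) for the p-value.
Step 5: p-value = 1.000000; compare to alpha = 0.1. fail to reject H0.

U_X = 9.5, p = 1.000000, fail to reject H0 at alpha = 0.1.


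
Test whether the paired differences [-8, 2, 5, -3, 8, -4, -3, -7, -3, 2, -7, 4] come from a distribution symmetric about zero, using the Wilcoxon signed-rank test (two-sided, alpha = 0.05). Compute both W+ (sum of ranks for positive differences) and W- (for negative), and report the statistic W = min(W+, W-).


Step 1: Drop any zero differences (none here) and take |d_i|.
|d| = [8, 2, 5, 3, 8, 4, 3, 7, 3, 2, 7, 4]
Step 2: Midrank |d_i| (ties get averaged ranks).
ranks: |8|->11.5, |2|->1.5, |5|->8, |3|->4, |8|->11.5, |4|->6.5, |3|->4, |7|->9.5, |3|->4, |2|->1.5, |7|->9.5, |4|->6.5
Step 3: Attach original signs; sum ranks with positive sign and with negative sign.
W+ = 1.5 + 8 + 11.5 + 1.5 + 6.5 = 29
W- = 11.5 + 4 + 6.5 + 4 + 9.5 + 4 + 9.5 = 49
(Check: W+ + W- = 78 should equal n(n+1)/2 = 78.)
Step 4: Test statistic W = min(W+, W-) = 29.
Step 5: Ties in |d|, so use the tie-corrected normal approximation.
        E[W] = n(n+1)/4 = 12*13/4 = 39.
        Tie groups: |d|=2 (t=2), |d|=3 (t=3), |d|=4 (t=2), |d|=7 (t=2), |d|=8 (t=2); sum(t^3 - t) = 48.
        Var[W] = n(n+1)(2n+1)/24 - sum(t^3-t)/48 = 3900/24 - 48/48 = 161.5.
        z = (W - E[W]) / sqrt(Var[W]) = (29 - 39) / 12.7083 = -0.7869.
        Two-sided p = 2*Phi(z) = 0.431347.
Step 6: alpha = 0.05. fail to reject H0.

W+ = 29, W- = 49, W = min = 29, p = 0.431347, fail to reject H0.


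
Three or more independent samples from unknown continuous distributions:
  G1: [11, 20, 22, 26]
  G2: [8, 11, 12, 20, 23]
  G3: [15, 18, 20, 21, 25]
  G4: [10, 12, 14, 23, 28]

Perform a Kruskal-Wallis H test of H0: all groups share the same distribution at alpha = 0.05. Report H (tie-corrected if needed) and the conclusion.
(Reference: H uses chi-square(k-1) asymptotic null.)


Step 1: Combine all N = 19 observations and assign midranks.
sorted (value, group, rank): (8,G2,1), (10,G4,2), (11,G1,3.5), (11,G2,3.5), (12,G2,5.5), (12,G4,5.5), (14,G4,7), (15,G3,8), (18,G3,9), (20,G1,11), (20,G2,11), (20,G3,11), (21,G3,13), (22,G1,14), (23,G2,15.5), (23,G4,15.5), (25,G3,17), (26,G1,18), (28,G4,19)
Step 2: Sum ranks within each group.
R_1 = 46.5 (n_1 = 4)
R_2 = 36.5 (n_2 = 5)
R_3 = 58 (n_3 = 5)
R_4 = 49 (n_4 = 5)
Step 3: H = 12/(N(N+1)) * sum(R_i^2/n_i) - 3(N+1)
     = 12/(19*20) * (46.5^2/4 + 36.5^2/5 + 58^2/5 + 49^2/5) - 3*20
     = 0.031579 * 1960.01 - 60
     = 1.895132.
Step 4: Ties present; correction factor C = 1 - 42/(19^3 - 19) = 0.993860. Corrected H = 1.895132 / 0.993860 = 1.906840.
Step 5: Under H0, H ~ chi^2(3); p-value = 0.591966.
Step 6: alpha = 0.05. fail to reject H0.

H = 1.9068, df = 3, p = 0.591966, fail to reject H0.


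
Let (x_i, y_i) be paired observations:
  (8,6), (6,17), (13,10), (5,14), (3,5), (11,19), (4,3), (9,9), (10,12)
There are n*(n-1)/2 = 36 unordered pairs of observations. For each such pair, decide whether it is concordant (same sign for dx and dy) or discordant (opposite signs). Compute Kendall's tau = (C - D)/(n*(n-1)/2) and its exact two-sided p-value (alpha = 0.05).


Step 1: Enumerate the 36 unordered pairs (i,j) with i<j and classify each by sign(x_j-x_i) * sign(y_j-y_i).
  (1,2):dx=-2,dy=+11->D; (1,3):dx=+5,dy=+4->C; (1,4):dx=-3,dy=+8->D; (1,5):dx=-5,dy=-1->C
  (1,6):dx=+3,dy=+13->C; (1,7):dx=-4,dy=-3->C; (1,8):dx=+1,dy=+3->C; (1,9):dx=+2,dy=+6->C
  (2,3):dx=+7,dy=-7->D; (2,4):dx=-1,dy=-3->C; (2,5):dx=-3,dy=-12->C; (2,6):dx=+5,dy=+2->C
  (2,7):dx=-2,dy=-14->C; (2,8):dx=+3,dy=-8->D; (2,9):dx=+4,dy=-5->D; (3,4):dx=-8,dy=+4->D
  (3,5):dx=-10,dy=-5->C; (3,6):dx=-2,dy=+9->D; (3,7):dx=-9,dy=-7->C; (3,8):dx=-4,dy=-1->C
  (3,9):dx=-3,dy=+2->D; (4,5):dx=-2,dy=-9->C; (4,6):dx=+6,dy=+5->C; (4,7):dx=-1,dy=-11->C
  (4,8):dx=+4,dy=-5->D; (4,9):dx=+5,dy=-2->D; (5,6):dx=+8,dy=+14->C; (5,7):dx=+1,dy=-2->D
  (5,8):dx=+6,dy=+4->C; (5,9):dx=+7,dy=+7->C; (6,7):dx=-7,dy=-16->C; (6,8):dx=-2,dy=-10->C
  (6,9):dx=-1,dy=-7->C; (7,8):dx=+5,dy=+6->C; (7,9):dx=+6,dy=+9->C; (8,9):dx=+1,dy=+3->C
Step 2: C = 25, D = 11, total pairs = 36.
Step 3: tau = (C - D)/(n(n-1)/2) = (25 - 11)/36 = 0.388889.
Step 4: Exact two-sided p-value (enumerate n! = 362880 permutations of y under H0): p = 0.180181.
Step 5: alpha = 0.05. fail to reject H0.

tau_b = 0.3889 (C=25, D=11), p = 0.180181, fail to reject H0.


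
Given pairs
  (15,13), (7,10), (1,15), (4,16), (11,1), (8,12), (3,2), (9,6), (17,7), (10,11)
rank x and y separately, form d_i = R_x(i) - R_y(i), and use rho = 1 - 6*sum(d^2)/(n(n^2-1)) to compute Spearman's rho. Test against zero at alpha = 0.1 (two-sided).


Step 1: Rank x and y separately (midranks; no ties here).
rank(x): 15->9, 7->4, 1->1, 4->3, 11->8, 8->5, 3->2, 9->6, 17->10, 10->7
rank(y): 13->8, 10->5, 15->9, 16->10, 1->1, 12->7, 2->2, 6->3, 7->4, 11->6
Step 2: d_i = R_x(i) - R_y(i); compute d_i^2.
  (9-8)^2=1, (4-5)^2=1, (1-9)^2=64, (3-10)^2=49, (8-1)^2=49, (5-7)^2=4, (2-2)^2=0, (6-3)^2=9, (10-4)^2=36, (7-6)^2=1
sum(d^2) = 214.
Step 3: rho = 1 - 6*214 / (10*(10^2 - 1)) = 1 - 1284/990 = -0.296970.
Step 4: Under H0, t = rho * sqrt((n-2)/(1-rho^2)) = -0.8796 ~ t(8).
Step 5: Two-sided p-value from the t-distribution with 8 df = 0.404702.
Step 6: alpha = 0.1. fail to reject H0.

rho = -0.2970, p = 0.404702, fail to reject H0 at alpha = 0.1.


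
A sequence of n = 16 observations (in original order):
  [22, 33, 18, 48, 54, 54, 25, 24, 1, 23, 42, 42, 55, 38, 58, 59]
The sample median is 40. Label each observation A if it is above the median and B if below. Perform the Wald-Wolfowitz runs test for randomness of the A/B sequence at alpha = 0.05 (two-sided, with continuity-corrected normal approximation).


Step 1: Compute median = 40; label A = above, B = below.
Labels in order: BBBAAABBBBAAABAA  (n_A = 8, n_B = 8)
Step 2: Count runs R = 6.
Step 3: Under H0 (random ordering), E[R] = 2*n_A*n_B/(n_A+n_B) + 1 = 2*8*8/16 + 1 = 9.0000.
        Var[R] = 2*n_A*n_B*(2*n_A*n_B - n_A - n_B) / ((n_A+n_B)^2 * (n_A+n_B-1)) = 14336/3840 = 3.7333.
        SD[R] = 1.9322.
Step 4: Continuity-corrected z = (R + 0.5 - E[R]) / SD[R] = (6 + 0.5 - 9.0000) / 1.9322 = -1.2939.
Step 5: Two-sided p-value via normal approximation = 2*(1 - Phi(|z|)) = 0.195709.
Step 6: alpha = 0.05. fail to reject H0.

R = 6, z = -1.2939, p = 0.195709, fail to reject H0.


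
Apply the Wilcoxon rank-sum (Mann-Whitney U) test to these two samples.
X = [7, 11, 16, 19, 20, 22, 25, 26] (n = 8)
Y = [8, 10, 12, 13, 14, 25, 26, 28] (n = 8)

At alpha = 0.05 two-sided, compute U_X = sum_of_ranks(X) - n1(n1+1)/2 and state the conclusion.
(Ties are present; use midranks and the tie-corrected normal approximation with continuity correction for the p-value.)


Step 1: Combine and sort all 16 observations; assign midranks.
sorted (value, group): (7,X), (8,Y), (10,Y), (11,X), (12,Y), (13,Y), (14,Y), (16,X), (19,X), (20,X), (22,X), (25,X), (25,Y), (26,X), (26,Y), (28,Y)
ranks: 7->1, 8->2, 10->3, 11->4, 12->5, 13->6, 14->7, 16->8, 19->9, 20->10, 22->11, 25->12.5, 25->12.5, 26->14.5, 26->14.5, 28->16
Step 2: Rank sum for X: R1 = 1 + 4 + 8 + 9 + 10 + 11 + 12.5 + 14.5 = 70.
Step 3: U_X = R1 - n1(n1+1)/2 = 70 - 8*9/2 = 70 - 36 = 34.
       U_Y = n1*n2 - U_X = 64 - 34 = 30.
Step 4: Ties are present, so use the tie-corrected normal approximation (with continuity correction) for the p-value.
Step 5: p-value = 0.874643; compare to alpha = 0.05. fail to reject H0.

U_X = 34, p = 0.874643, fail to reject H0 at alpha = 0.05.


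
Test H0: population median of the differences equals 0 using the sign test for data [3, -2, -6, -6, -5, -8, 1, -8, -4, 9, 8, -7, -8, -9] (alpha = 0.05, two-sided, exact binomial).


Step 1: Discard zero differences. Original n = 14; n_eff = number of nonzero differences = 14.
Nonzero differences (with sign): +3, -2, -6, -6, -5, -8, +1, -8, -4, +9, +8, -7, -8, -9
Step 2: Count signs: positive = 4, negative = 10.
Step 3: Under H0: P(positive) = 0.5, so the number of positives S ~ Bin(14, 0.5).
Step 4: Two-sided exact p-value = sum of Bin(14,0.5) probabilities at or below the observed probability = 0.179565.
Step 5: alpha = 0.05. fail to reject H0.

n_eff = 14, pos = 4, neg = 10, p = 0.179565, fail to reject H0.


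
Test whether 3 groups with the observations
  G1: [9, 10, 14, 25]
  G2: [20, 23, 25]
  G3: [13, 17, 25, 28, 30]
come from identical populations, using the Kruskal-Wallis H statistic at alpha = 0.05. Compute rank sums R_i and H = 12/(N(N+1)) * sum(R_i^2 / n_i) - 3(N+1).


Step 1: Combine all N = 12 observations and assign midranks.
sorted (value, group, rank): (9,G1,1), (10,G1,2), (13,G3,3), (14,G1,4), (17,G3,5), (20,G2,6), (23,G2,7), (25,G1,9), (25,G2,9), (25,G3,9), (28,G3,11), (30,G3,12)
Step 2: Sum ranks within each group.
R_1 = 16 (n_1 = 4)
R_2 = 22 (n_2 = 3)
R_3 = 40 (n_3 = 5)
Step 3: H = 12/(N(N+1)) * sum(R_i^2/n_i) - 3(N+1)
     = 12/(12*13) * (16^2/4 + 22^2/3 + 40^2/5) - 3*13
     = 0.076923 * 545.333 - 39
     = 2.948718.
Step 4: Ties present; correction factor C = 1 - 24/(12^3 - 12) = 0.986014. Corrected H = 2.948718 / 0.986014 = 2.990544.
Step 5: Under H0, H ~ chi^2(2); p-value = 0.224188.
Step 6: alpha = 0.05. fail to reject H0.

H = 2.9905, df = 2, p = 0.224188, fail to reject H0.


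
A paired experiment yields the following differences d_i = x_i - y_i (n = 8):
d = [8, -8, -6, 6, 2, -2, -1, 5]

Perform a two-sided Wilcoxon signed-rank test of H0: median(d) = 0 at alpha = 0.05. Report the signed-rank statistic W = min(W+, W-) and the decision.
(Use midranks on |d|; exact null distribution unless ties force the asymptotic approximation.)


Step 1: Drop any zero differences (none here) and take |d_i|.
|d| = [8, 8, 6, 6, 2, 2, 1, 5]
Step 2: Midrank |d_i| (ties get averaged ranks).
ranks: |8|->7.5, |8|->7.5, |6|->5.5, |6|->5.5, |2|->2.5, |2|->2.5, |1|->1, |5|->4
Step 3: Attach original signs; sum ranks with positive sign and with negative sign.
W+ = 7.5 + 5.5 + 2.5 + 4 = 19.5
W- = 7.5 + 5.5 + 2.5 + 1 = 16.5
(Check: W+ + W- = 36 should equal n(n+1)/2 = 36.)
Step 4: Test statistic W = min(W+, W-) = 16.5.
Step 5: Ties in |d|, so use the tie-corrected normal approximation.
        E[W] = n(n+1)/4 = 8*9/4 = 18.
        Tie groups: |d|=2 (t=2), |d|=6 (t=2), |d|=8 (t=2); sum(t^3 - t) = 18.
        Var[W] = n(n+1)(2n+1)/24 - sum(t^3-t)/48 = 1224/24 - 18/48 = 50.625.
        z = (W - E[W]) / sqrt(Var[W]) = (16.5 - 18) / 7.1151 = -0.2108.
        Two-sided p = 2*Phi(z) = 0.833029.
Step 6: alpha = 0.05. fail to reject H0.

W+ = 19.5, W- = 16.5, W = min = 16.5, p = 0.833029, fail to reject H0.


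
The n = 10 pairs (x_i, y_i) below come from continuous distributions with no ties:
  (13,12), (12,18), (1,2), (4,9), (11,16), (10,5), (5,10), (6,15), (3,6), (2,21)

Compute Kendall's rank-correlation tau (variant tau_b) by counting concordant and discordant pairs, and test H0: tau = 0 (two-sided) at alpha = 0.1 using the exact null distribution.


Step 1: Enumerate the 45 unordered pairs (i,j) with i<j and classify each by sign(x_j-x_i) * sign(y_j-y_i).
  (1,2):dx=-1,dy=+6->D; (1,3):dx=-12,dy=-10->C; (1,4):dx=-9,dy=-3->C; (1,5):dx=-2,dy=+4->D
  (1,6):dx=-3,dy=-7->C; (1,7):dx=-8,dy=-2->C; (1,8):dx=-7,dy=+3->D; (1,9):dx=-10,dy=-6->C
  (1,10):dx=-11,dy=+9->D; (2,3):dx=-11,dy=-16->C; (2,4):dx=-8,dy=-9->C; (2,5):dx=-1,dy=-2->C
  (2,6):dx=-2,dy=-13->C; (2,7):dx=-7,dy=-8->C; (2,8):dx=-6,dy=-3->C; (2,9):dx=-9,dy=-12->C
  (2,10):dx=-10,dy=+3->D; (3,4):dx=+3,dy=+7->C; (3,5):dx=+10,dy=+14->C; (3,6):dx=+9,dy=+3->C
  (3,7):dx=+4,dy=+8->C; (3,8):dx=+5,dy=+13->C; (3,9):dx=+2,dy=+4->C; (3,10):dx=+1,dy=+19->C
  (4,5):dx=+7,dy=+7->C; (4,6):dx=+6,dy=-4->D; (4,7):dx=+1,dy=+1->C; (4,8):dx=+2,dy=+6->C
  (4,9):dx=-1,dy=-3->C; (4,10):dx=-2,dy=+12->D; (5,6):dx=-1,dy=-11->C; (5,7):dx=-6,dy=-6->C
  (5,8):dx=-5,dy=-1->C; (5,9):dx=-8,dy=-10->C; (5,10):dx=-9,dy=+5->D; (6,7):dx=-5,dy=+5->D
  (6,8):dx=-4,dy=+10->D; (6,9):dx=-7,dy=+1->D; (6,10):dx=-8,dy=+16->D; (7,8):dx=+1,dy=+5->C
  (7,9):dx=-2,dy=-4->C; (7,10):dx=-3,dy=+11->D; (8,9):dx=-3,dy=-9->C; (8,10):dx=-4,dy=+6->D
  (9,10):dx=-1,dy=+15->D
Step 2: C = 30, D = 15, total pairs = 45.
Step 3: tau = (C - D)/(n(n-1)/2) = (30 - 15)/45 = 0.333333.
Step 4: Exact two-sided p-value (enumerate n! = 3628800 permutations of y under H0): p = 0.216373.
Step 5: alpha = 0.1. fail to reject H0.

tau_b = 0.3333 (C=30, D=15), p = 0.216373, fail to reject H0.


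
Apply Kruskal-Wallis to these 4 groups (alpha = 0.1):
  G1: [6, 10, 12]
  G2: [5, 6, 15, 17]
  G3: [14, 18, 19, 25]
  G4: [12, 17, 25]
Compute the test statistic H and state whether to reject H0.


Step 1: Combine all N = 14 observations and assign midranks.
sorted (value, group, rank): (5,G2,1), (6,G1,2.5), (6,G2,2.5), (10,G1,4), (12,G1,5.5), (12,G4,5.5), (14,G3,7), (15,G2,8), (17,G2,9.5), (17,G4,9.5), (18,G3,11), (19,G3,12), (25,G3,13.5), (25,G4,13.5)
Step 2: Sum ranks within each group.
R_1 = 12 (n_1 = 3)
R_2 = 21 (n_2 = 4)
R_3 = 43.5 (n_3 = 4)
R_4 = 28.5 (n_4 = 3)
Step 3: H = 12/(N(N+1)) * sum(R_i^2/n_i) - 3(N+1)
     = 12/(14*15) * (12^2/3 + 21^2/4 + 43.5^2/4 + 28.5^2/3) - 3*15
     = 0.057143 * 902.062 - 45
     = 6.546429.
Step 4: Ties present; correction factor C = 1 - 24/(14^3 - 14) = 0.991209. Corrected H = 6.546429 / 0.991209 = 6.604490.
Step 5: Under H0, H ~ chi^2(3); p-value = 0.085632.
Step 6: alpha = 0.1. reject H0.

H = 6.6045, df = 3, p = 0.085632, reject H0.


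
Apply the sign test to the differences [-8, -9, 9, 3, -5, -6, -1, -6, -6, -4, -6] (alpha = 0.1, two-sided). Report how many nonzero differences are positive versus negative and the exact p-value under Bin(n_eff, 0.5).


Step 1: Discard zero differences. Original n = 11; n_eff = number of nonzero differences = 11.
Nonzero differences (with sign): -8, -9, +9, +3, -5, -6, -1, -6, -6, -4, -6
Step 2: Count signs: positive = 2, negative = 9.
Step 3: Under H0: P(positive) = 0.5, so the number of positives S ~ Bin(11, 0.5).
Step 4: Two-sided exact p-value = sum of Bin(11,0.5) probabilities at or below the observed probability = 0.065430.
Step 5: alpha = 0.1. reject H0.

n_eff = 11, pos = 2, neg = 9, p = 0.065430, reject H0.


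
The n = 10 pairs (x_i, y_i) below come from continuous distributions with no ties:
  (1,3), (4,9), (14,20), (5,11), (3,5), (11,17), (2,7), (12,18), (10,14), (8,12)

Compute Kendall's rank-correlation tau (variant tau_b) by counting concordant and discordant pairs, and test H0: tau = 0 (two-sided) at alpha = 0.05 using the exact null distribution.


Step 1: Enumerate the 45 unordered pairs (i,j) with i<j and classify each by sign(x_j-x_i) * sign(y_j-y_i).
  (1,2):dx=+3,dy=+6->C; (1,3):dx=+13,dy=+17->C; (1,4):dx=+4,dy=+8->C; (1,5):dx=+2,dy=+2->C
  (1,6):dx=+10,dy=+14->C; (1,7):dx=+1,dy=+4->C; (1,8):dx=+11,dy=+15->C; (1,9):dx=+9,dy=+11->C
  (1,10):dx=+7,dy=+9->C; (2,3):dx=+10,dy=+11->C; (2,4):dx=+1,dy=+2->C; (2,5):dx=-1,dy=-4->C
  (2,6):dx=+7,dy=+8->C; (2,7):dx=-2,dy=-2->C; (2,8):dx=+8,dy=+9->C; (2,9):dx=+6,dy=+5->C
  (2,10):dx=+4,dy=+3->C; (3,4):dx=-9,dy=-9->C; (3,5):dx=-11,dy=-15->C; (3,6):dx=-3,dy=-3->C
  (3,7):dx=-12,dy=-13->C; (3,8):dx=-2,dy=-2->C; (3,9):dx=-4,dy=-6->C; (3,10):dx=-6,dy=-8->C
  (4,5):dx=-2,dy=-6->C; (4,6):dx=+6,dy=+6->C; (4,7):dx=-3,dy=-4->C; (4,8):dx=+7,dy=+7->C
  (4,9):dx=+5,dy=+3->C; (4,10):dx=+3,dy=+1->C; (5,6):dx=+8,dy=+12->C; (5,7):dx=-1,dy=+2->D
  (5,8):dx=+9,dy=+13->C; (5,9):dx=+7,dy=+9->C; (5,10):dx=+5,dy=+7->C; (6,7):dx=-9,dy=-10->C
  (6,8):dx=+1,dy=+1->C; (6,9):dx=-1,dy=-3->C; (6,10):dx=-3,dy=-5->C; (7,8):dx=+10,dy=+11->C
  (7,9):dx=+8,dy=+7->C; (7,10):dx=+6,dy=+5->C; (8,9):dx=-2,dy=-4->C; (8,10):dx=-4,dy=-6->C
  (9,10):dx=-2,dy=-2->C
Step 2: C = 44, D = 1, total pairs = 45.
Step 3: tau = (C - D)/(n(n-1)/2) = (44 - 1)/45 = 0.955556.
Step 4: Exact two-sided p-value (enumerate n! = 3628800 permutations of y under H0): p = 0.000006.
Step 5: alpha = 0.05. reject H0.

tau_b = 0.9556 (C=44, D=1), p = 0.000006, reject H0.


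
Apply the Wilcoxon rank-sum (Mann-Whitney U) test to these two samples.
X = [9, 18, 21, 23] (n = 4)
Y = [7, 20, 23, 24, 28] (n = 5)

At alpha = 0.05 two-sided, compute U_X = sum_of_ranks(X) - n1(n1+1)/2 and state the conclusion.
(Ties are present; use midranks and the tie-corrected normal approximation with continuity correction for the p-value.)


Step 1: Combine and sort all 9 observations; assign midranks.
sorted (value, group): (7,Y), (9,X), (18,X), (20,Y), (21,X), (23,X), (23,Y), (24,Y), (28,Y)
ranks: 7->1, 9->2, 18->3, 20->4, 21->5, 23->6.5, 23->6.5, 24->8, 28->9
Step 2: Rank sum for X: R1 = 2 + 3 + 5 + 6.5 = 16.5.
Step 3: U_X = R1 - n1(n1+1)/2 = 16.5 - 4*5/2 = 16.5 - 10 = 6.5.
       U_Y = n1*n2 - U_X = 20 - 6.5 = 13.5.
Step 4: Ties are present, so use the tie-corrected normal approximation (with continuity correction) for the p-value.
Step 5: p-value = 0.460558; compare to alpha = 0.05. fail to reject H0.

U_X = 6.5, p = 0.460558, fail to reject H0 at alpha = 0.05.


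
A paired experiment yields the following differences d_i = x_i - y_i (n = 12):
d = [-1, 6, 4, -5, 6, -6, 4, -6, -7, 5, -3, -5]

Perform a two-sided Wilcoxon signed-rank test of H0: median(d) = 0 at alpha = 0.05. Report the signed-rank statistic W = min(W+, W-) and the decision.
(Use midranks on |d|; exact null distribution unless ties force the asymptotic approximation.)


Step 1: Drop any zero differences (none here) and take |d_i|.
|d| = [1, 6, 4, 5, 6, 6, 4, 6, 7, 5, 3, 5]
Step 2: Midrank |d_i| (ties get averaged ranks).
ranks: |1|->1, |6|->9.5, |4|->3.5, |5|->6, |6|->9.5, |6|->9.5, |4|->3.5, |6|->9.5, |7|->12, |5|->6, |3|->2, |5|->6
Step 3: Attach original signs; sum ranks with positive sign and with negative sign.
W+ = 9.5 + 3.5 + 9.5 + 3.5 + 6 = 32
W- = 1 + 6 + 9.5 + 9.5 + 12 + 2 + 6 = 46
(Check: W+ + W- = 78 should equal n(n+1)/2 = 78.)
Step 4: Test statistic W = min(W+, W-) = 32.
Step 5: Ties in |d|, so use the tie-corrected normal approximation.
        E[W] = n(n+1)/4 = 12*13/4 = 39.
        Tie groups: |d|=4 (t=2), |d|=5 (t=3), |d|=6 (t=4); sum(t^3 - t) = 90.
        Var[W] = n(n+1)(2n+1)/24 - sum(t^3-t)/48 = 3900/24 - 90/48 = 160.625.
        z = (W - E[W]) / sqrt(Var[W]) = (32 - 39) / 12.6738 = -0.5523.
        Two-sided p = 2*Phi(z) = 0.580729.
Step 6: alpha = 0.05. fail to reject H0.

W+ = 32, W- = 46, W = min = 32, p = 0.580729, fail to reject H0.


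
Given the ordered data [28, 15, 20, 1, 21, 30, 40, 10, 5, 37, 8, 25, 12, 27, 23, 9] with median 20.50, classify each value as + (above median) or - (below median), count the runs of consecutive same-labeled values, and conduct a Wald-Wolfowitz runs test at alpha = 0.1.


Step 1: Compute median = 20.50; label A = above, B = below.
Labels in order: ABBBAAABBABABAAB  (n_A = 8, n_B = 8)
Step 2: Count runs R = 10.
Step 3: Under H0 (random ordering), E[R] = 2*n_A*n_B/(n_A+n_B) + 1 = 2*8*8/16 + 1 = 9.0000.
        Var[R] = 2*n_A*n_B*(2*n_A*n_B - n_A - n_B) / ((n_A+n_B)^2 * (n_A+n_B-1)) = 14336/3840 = 3.7333.
        SD[R] = 1.9322.
Step 4: Continuity-corrected z = (R - 0.5 - E[R]) / SD[R] = (10 - 0.5 - 9.0000) / 1.9322 = 0.2588.
Step 5: Two-sided p-value via normal approximation = 2*(1 - Phi(|z|)) = 0.795809.
Step 6: alpha = 0.1. fail to reject H0.

R = 10, z = 0.2588, p = 0.795809, fail to reject H0.


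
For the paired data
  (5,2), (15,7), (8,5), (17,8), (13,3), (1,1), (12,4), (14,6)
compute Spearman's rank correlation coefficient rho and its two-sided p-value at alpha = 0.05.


Step 1: Rank x and y separately (midranks; no ties here).
rank(x): 5->2, 15->7, 8->3, 17->8, 13->5, 1->1, 12->4, 14->6
rank(y): 2->2, 7->7, 5->5, 8->8, 3->3, 1->1, 4->4, 6->6
Step 2: d_i = R_x(i) - R_y(i); compute d_i^2.
  (2-2)^2=0, (7-7)^2=0, (3-5)^2=4, (8-8)^2=0, (5-3)^2=4, (1-1)^2=0, (4-4)^2=0, (6-6)^2=0
sum(d^2) = 8.
Step 3: rho = 1 - 6*8 / (8*(8^2 - 1)) = 1 - 48/504 = 0.904762.
Step 4: Under H0, t = rho * sqrt((n-2)/(1-rho^2)) = 5.2034 ~ t(6).
Step 5: Two-sided p-value from the t-distribution with 6 df = 0.002008.
Step 6: alpha = 0.05. reject H0.

rho = 0.9048, p = 0.002008, reject H0 at alpha = 0.05.


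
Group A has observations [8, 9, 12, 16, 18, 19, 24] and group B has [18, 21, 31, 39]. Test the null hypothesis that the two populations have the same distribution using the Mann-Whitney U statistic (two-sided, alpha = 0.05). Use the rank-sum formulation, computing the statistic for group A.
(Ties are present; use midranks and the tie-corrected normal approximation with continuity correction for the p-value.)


Step 1: Combine and sort all 11 observations; assign midranks.
sorted (value, group): (8,X), (9,X), (12,X), (16,X), (18,X), (18,Y), (19,X), (21,Y), (24,X), (31,Y), (39,Y)
ranks: 8->1, 9->2, 12->3, 16->4, 18->5.5, 18->5.5, 19->7, 21->8, 24->9, 31->10, 39->11
Step 2: Rank sum for X: R1 = 1 + 2 + 3 + 4 + 5.5 + 7 + 9 = 31.5.
Step 3: U_X = R1 - n1(n1+1)/2 = 31.5 - 7*8/2 = 31.5 - 28 = 3.5.
       U_Y = n1*n2 - U_X = 28 - 3.5 = 24.5.
Step 4: Ties are present, so use the tie-corrected normal approximation (with continuity correction) for the p-value.
Step 5: p-value = 0.058207; compare to alpha = 0.05. fail to reject H0.

U_X = 3.5, p = 0.058207, fail to reject H0 at alpha = 0.05.


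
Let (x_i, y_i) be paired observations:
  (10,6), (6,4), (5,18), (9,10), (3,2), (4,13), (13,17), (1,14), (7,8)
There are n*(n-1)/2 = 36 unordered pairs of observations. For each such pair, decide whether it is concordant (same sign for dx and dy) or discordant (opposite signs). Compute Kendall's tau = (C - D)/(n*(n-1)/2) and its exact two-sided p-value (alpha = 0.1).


Step 1: Enumerate the 36 unordered pairs (i,j) with i<j and classify each by sign(x_j-x_i) * sign(y_j-y_i).
  (1,2):dx=-4,dy=-2->C; (1,3):dx=-5,dy=+12->D; (1,4):dx=-1,dy=+4->D; (1,5):dx=-7,dy=-4->C
  (1,6):dx=-6,dy=+7->D; (1,7):dx=+3,dy=+11->C; (1,8):dx=-9,dy=+8->D; (1,9):dx=-3,dy=+2->D
  (2,3):dx=-1,dy=+14->D; (2,4):dx=+3,dy=+6->C; (2,5):dx=-3,dy=-2->C; (2,6):dx=-2,dy=+9->D
  (2,7):dx=+7,dy=+13->C; (2,8):dx=-5,dy=+10->D; (2,9):dx=+1,dy=+4->C; (3,4):dx=+4,dy=-8->D
  (3,5):dx=-2,dy=-16->C; (3,6):dx=-1,dy=-5->C; (3,7):dx=+8,dy=-1->D; (3,8):dx=-4,dy=-4->C
  (3,9):dx=+2,dy=-10->D; (4,5):dx=-6,dy=-8->C; (4,6):dx=-5,dy=+3->D; (4,7):dx=+4,dy=+7->C
  (4,8):dx=-8,dy=+4->D; (4,9):dx=-2,dy=-2->C; (5,6):dx=+1,dy=+11->C; (5,7):dx=+10,dy=+15->C
  (5,8):dx=-2,dy=+12->D; (5,9):dx=+4,dy=+6->C; (6,7):dx=+9,dy=+4->C; (6,8):dx=-3,dy=+1->D
  (6,9):dx=+3,dy=-5->D; (7,8):dx=-12,dy=-3->C; (7,9):dx=-6,dy=-9->C; (8,9):dx=+6,dy=-6->D
Step 2: C = 19, D = 17, total pairs = 36.
Step 3: tau = (C - D)/(n(n-1)/2) = (19 - 17)/36 = 0.055556.
Step 4: Exact two-sided p-value (enumerate n! = 362880 permutations of y under H0): p = 0.919455.
Step 5: alpha = 0.1. fail to reject H0.

tau_b = 0.0556 (C=19, D=17), p = 0.919455, fail to reject H0.


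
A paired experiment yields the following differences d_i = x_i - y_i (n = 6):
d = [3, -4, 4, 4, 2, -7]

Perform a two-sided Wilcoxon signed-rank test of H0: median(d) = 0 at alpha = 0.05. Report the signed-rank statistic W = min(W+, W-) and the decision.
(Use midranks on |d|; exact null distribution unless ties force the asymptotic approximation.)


Step 1: Drop any zero differences (none here) and take |d_i|.
|d| = [3, 4, 4, 4, 2, 7]
Step 2: Midrank |d_i| (ties get averaged ranks).
ranks: |3|->2, |4|->4, |4|->4, |4|->4, |2|->1, |7|->6
Step 3: Attach original signs; sum ranks with positive sign and with negative sign.
W+ = 2 + 4 + 4 + 1 = 11
W- = 4 + 6 = 10
(Check: W+ + W- = 21 should equal n(n+1)/2 = 21.)
Step 4: Test statistic W = min(W+, W-) = 10.
Step 5: Ties in |d|, so use the tie-corrected normal approximation.
        E[W] = n(n+1)/4 = 6*7/4 = 10.5.
        Tie groups: |d|=4 (t=3); sum(t^3 - t) = 24.
        Var[W] = n(n+1)(2n+1)/24 - sum(t^3-t)/48 = 546/24 - 24/48 = 22.25.
        z = (W - E[W]) / sqrt(Var[W]) = (10 - 10.5) / 4.7170 = -0.1060.
        Two-sided p = 2*Phi(z) = 0.915583.
Step 6: alpha = 0.05. fail to reject H0.

W+ = 11, W- = 10, W = min = 10, p = 0.915583, fail to reject H0.


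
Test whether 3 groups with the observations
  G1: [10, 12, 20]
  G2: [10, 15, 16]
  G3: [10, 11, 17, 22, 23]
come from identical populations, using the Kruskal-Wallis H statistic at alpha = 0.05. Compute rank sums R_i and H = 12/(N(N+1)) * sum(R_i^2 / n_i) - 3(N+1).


Step 1: Combine all N = 11 observations and assign midranks.
sorted (value, group, rank): (10,G1,2), (10,G2,2), (10,G3,2), (11,G3,4), (12,G1,5), (15,G2,6), (16,G2,7), (17,G3,8), (20,G1,9), (22,G3,10), (23,G3,11)
Step 2: Sum ranks within each group.
R_1 = 16 (n_1 = 3)
R_2 = 15 (n_2 = 3)
R_3 = 35 (n_3 = 5)
Step 3: H = 12/(N(N+1)) * sum(R_i^2/n_i) - 3(N+1)
     = 12/(11*12) * (16^2/3 + 15^2/3 + 35^2/5) - 3*12
     = 0.090909 * 405.333 - 36
     = 0.848485.
Step 4: Ties present; correction factor C = 1 - 24/(11^3 - 11) = 0.981818. Corrected H = 0.848485 / 0.981818 = 0.864198.
Step 5: Under H0, H ~ chi^2(2); p-value = 0.649145.
Step 6: alpha = 0.05. fail to reject H0.

H = 0.8642, df = 2, p = 0.649145, fail to reject H0.


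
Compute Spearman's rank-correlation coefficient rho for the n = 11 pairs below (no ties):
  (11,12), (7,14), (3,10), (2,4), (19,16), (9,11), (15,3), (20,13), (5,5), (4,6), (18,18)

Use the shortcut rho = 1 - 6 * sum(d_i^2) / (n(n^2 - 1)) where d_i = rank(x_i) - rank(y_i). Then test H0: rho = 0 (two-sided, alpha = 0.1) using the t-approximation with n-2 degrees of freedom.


Step 1: Rank x and y separately (midranks; no ties here).
rank(x): 11->7, 7->5, 3->2, 2->1, 19->10, 9->6, 15->8, 20->11, 5->4, 4->3, 18->9
rank(y): 12->7, 14->9, 10->5, 4->2, 16->10, 11->6, 3->1, 13->8, 5->3, 6->4, 18->11
Step 2: d_i = R_x(i) - R_y(i); compute d_i^2.
  (7-7)^2=0, (5-9)^2=16, (2-5)^2=9, (1-2)^2=1, (10-10)^2=0, (6-6)^2=0, (8-1)^2=49, (11-8)^2=9, (4-3)^2=1, (3-4)^2=1, (9-11)^2=4
sum(d^2) = 90.
Step 3: rho = 1 - 6*90 / (11*(11^2 - 1)) = 1 - 540/1320 = 0.590909.
Step 4: Under H0, t = rho * sqrt((n-2)/(1-rho^2)) = 2.1974 ~ t(9).
Step 5: Two-sided p-value from the t-distribution with 9 df = 0.055576.
Step 6: alpha = 0.1. reject H0.

rho = 0.5909, p = 0.055576, reject H0 at alpha = 0.1.


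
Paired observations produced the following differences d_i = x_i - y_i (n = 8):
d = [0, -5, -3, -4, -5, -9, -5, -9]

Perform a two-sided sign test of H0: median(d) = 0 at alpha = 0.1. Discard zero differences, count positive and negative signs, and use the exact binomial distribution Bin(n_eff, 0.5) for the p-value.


Step 1: Discard zero differences. Original n = 8; n_eff = number of nonzero differences = 7.
Nonzero differences (with sign): -5, -3, -4, -5, -9, -5, -9
Step 2: Count signs: positive = 0, negative = 7.
Step 3: Under H0: P(positive) = 0.5, so the number of positives S ~ Bin(7, 0.5).
Step 4: Two-sided exact p-value = sum of Bin(7,0.5) probabilities at or below the observed probability = 0.015625.
Step 5: alpha = 0.1. reject H0.

n_eff = 7, pos = 0, neg = 7, p = 0.015625, reject H0.


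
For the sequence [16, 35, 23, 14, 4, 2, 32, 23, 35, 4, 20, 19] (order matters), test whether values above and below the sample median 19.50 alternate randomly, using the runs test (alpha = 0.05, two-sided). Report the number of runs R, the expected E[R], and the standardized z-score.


Step 1: Compute median = 19.50; label A = above, B = below.
Labels in order: BAABBBAAABAB  (n_A = 6, n_B = 6)
Step 2: Count runs R = 7.
Step 3: Under H0 (random ordering), E[R] = 2*n_A*n_B/(n_A+n_B) + 1 = 2*6*6/12 + 1 = 7.0000.
        Var[R] = 2*n_A*n_B*(2*n_A*n_B - n_A - n_B) / ((n_A+n_B)^2 * (n_A+n_B-1)) = 4320/1584 = 2.7273.
        SD[R] = 1.6514.
Step 4: R = E[R], so z = 0 with no continuity correction.
Step 5: Two-sided p-value via normal approximation = 2*(1 - Phi(|z|)) = 1.000000.
Step 6: alpha = 0.05. fail to reject H0.

R = 7, z = 0.0000, p = 1.000000, fail to reject H0.


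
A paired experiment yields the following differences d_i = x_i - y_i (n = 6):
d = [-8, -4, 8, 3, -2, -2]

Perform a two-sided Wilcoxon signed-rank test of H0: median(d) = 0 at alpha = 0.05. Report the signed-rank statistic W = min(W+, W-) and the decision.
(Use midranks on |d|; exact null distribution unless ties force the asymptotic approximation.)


Step 1: Drop any zero differences (none here) and take |d_i|.
|d| = [8, 4, 8, 3, 2, 2]
Step 2: Midrank |d_i| (ties get averaged ranks).
ranks: |8|->5.5, |4|->4, |8|->5.5, |3|->3, |2|->1.5, |2|->1.5
Step 3: Attach original signs; sum ranks with positive sign and with negative sign.
W+ = 5.5 + 3 = 8.5
W- = 5.5 + 4 + 1.5 + 1.5 = 12.5
(Check: W+ + W- = 21 should equal n(n+1)/2 = 21.)
Step 4: Test statistic W = min(W+, W-) = 8.5.
Step 5: Ties in |d|, so use the tie-corrected normal approximation.
        E[W] = n(n+1)/4 = 6*7/4 = 10.5.
        Tie groups: |d|=2 (t=2), |d|=8 (t=2); sum(t^3 - t) = 12.
        Var[W] = n(n+1)(2n+1)/24 - sum(t^3-t)/48 = 546/24 - 12/48 = 22.5.
        z = (W - E[W]) / sqrt(Var[W]) = (8.5 - 10.5) / 4.7434 = -0.4216.
        Two-sided p = 2*Phi(z) = 0.673290.
Step 6: alpha = 0.05. fail to reject H0.

W+ = 8.5, W- = 12.5, W = min = 8.5, p = 0.673290, fail to reject H0.


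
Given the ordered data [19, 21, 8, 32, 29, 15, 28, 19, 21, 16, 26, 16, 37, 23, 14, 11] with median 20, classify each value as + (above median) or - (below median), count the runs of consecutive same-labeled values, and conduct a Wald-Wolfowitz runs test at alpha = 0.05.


Step 1: Compute median = 20; label A = above, B = below.
Labels in order: BABAABABABABAABB  (n_A = 8, n_B = 8)
Step 2: Count runs R = 13.
Step 3: Under H0 (random ordering), E[R] = 2*n_A*n_B/(n_A+n_B) + 1 = 2*8*8/16 + 1 = 9.0000.
        Var[R] = 2*n_A*n_B*(2*n_A*n_B - n_A - n_B) / ((n_A+n_B)^2 * (n_A+n_B-1)) = 14336/3840 = 3.7333.
        SD[R] = 1.9322.
Step 4: Continuity-corrected z = (R - 0.5 - E[R]) / SD[R] = (13 - 0.5 - 9.0000) / 1.9322 = 1.8114.
Step 5: Two-sided p-value via normal approximation = 2*(1 - Phi(|z|)) = 0.070076.
Step 6: alpha = 0.05. fail to reject H0.

R = 13, z = 1.8114, p = 0.070076, fail to reject H0.
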